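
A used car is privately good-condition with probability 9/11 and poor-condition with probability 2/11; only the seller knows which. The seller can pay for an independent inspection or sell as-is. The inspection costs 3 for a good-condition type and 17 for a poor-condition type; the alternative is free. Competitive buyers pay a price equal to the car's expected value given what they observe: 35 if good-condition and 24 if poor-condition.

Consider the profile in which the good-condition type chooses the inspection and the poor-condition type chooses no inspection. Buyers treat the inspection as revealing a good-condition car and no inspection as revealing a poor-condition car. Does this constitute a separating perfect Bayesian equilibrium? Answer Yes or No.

Yes

Under these beliefs, the inspection earns price 35 and no inspection earns price 24.
good-condition: the inspection nets 35 − 3 = 32; no inspection nets 24. good-condition prefers the inspection.
poor-condition: the inspection nets 35 − 17 = 18; no inspection nets 24. poor-condition prefers no inspection.
Neither type deviates, so the separating profile is an equilibrium.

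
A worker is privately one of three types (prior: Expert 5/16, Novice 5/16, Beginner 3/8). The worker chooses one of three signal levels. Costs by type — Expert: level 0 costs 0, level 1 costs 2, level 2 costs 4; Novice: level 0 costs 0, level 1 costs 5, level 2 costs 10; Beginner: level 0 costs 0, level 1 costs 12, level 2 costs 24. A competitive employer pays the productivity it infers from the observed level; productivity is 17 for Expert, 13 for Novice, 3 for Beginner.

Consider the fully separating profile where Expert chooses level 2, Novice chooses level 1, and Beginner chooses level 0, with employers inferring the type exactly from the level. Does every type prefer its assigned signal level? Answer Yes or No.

Separating wages: level 2 → 17, level 1 → 13, level 0 → 3.
Expert (assigned level 2): level 0: 3 − 0 = 3; level 1: 13 − 2 = 11; level 2: 17 − 4 = 13. Expert stays.
Novice (assigned level 1): level 0: 3 − 0 = 3; level 1: 13 − 5 = 8; level 2: 17 − 10 = 7. Novice stays.
Beginner (assigned level 0): level 0: 3 − 0 = 3; level 1: 13 − 12 = 1; level 2: 17 − 24 = -7. Beginner stays.
Every type prefers its assigned level; separation holds.

Yes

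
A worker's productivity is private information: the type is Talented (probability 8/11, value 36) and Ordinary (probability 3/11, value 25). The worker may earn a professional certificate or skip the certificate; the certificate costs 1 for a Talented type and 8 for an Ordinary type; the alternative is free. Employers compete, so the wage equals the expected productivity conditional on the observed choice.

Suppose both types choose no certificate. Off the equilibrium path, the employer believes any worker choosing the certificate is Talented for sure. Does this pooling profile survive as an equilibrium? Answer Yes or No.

On path, the employer holds the prior and pays 8/11·36 + 3/11·25 = 33. Off path (the certificate), believing Talented, it pays 36.
Talented: no certificate nets 33; the certificate nets 36 − 1 = 35. Talented would deviate.
Ordinary: no certificate nets 33; the certificate nets 36 − 8 = 28. Ordinary stays.
A type deviates, so pooling fails.

No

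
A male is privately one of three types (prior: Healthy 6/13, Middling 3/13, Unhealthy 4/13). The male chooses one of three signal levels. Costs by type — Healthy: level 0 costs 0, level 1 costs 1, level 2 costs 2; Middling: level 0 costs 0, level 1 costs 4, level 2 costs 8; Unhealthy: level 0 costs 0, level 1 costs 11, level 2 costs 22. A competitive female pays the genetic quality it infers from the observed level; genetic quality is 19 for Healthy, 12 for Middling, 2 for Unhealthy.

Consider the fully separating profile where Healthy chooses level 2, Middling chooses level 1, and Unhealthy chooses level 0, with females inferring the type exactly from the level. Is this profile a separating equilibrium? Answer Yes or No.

No

Separating mating payoffs: level 2 → 19, level 1 → 12, level 0 → 2.
Healthy (assigned level 2): level 0: 2 − 0 = 2; level 1: 12 − 1 = 11; level 2: 19 − 2 = 17. Healthy stays.
Middling (assigned level 1): level 0: 2 − 0 = 2; level 1: 12 − 4 = 8; level 2: 19 − 8 = 11. Middling prefers level 2.
Unhealthy (assigned level 0): level 0: 2 − 0 = 2; level 1: 12 − 11 = 1; level 2: 19 − 22 = -3. Unhealthy stays.
At least one type deviates; the separating profile fails.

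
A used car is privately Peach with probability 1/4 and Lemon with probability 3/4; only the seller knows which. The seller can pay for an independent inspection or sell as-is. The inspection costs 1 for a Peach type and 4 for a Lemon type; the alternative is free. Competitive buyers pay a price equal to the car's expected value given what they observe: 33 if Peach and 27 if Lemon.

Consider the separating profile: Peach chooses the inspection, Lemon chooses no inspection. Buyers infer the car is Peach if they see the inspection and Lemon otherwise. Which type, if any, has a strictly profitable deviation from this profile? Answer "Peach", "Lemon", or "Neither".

The inspection pays 33; no inspection pays 27.
Peach: assigned the inspection, nets 33 − 1 = 32; deviating to no inspection nets 27.
Lemon: assigned no inspection, nets 27; deviating to the inspection nets 33 − 4 = 29.
The Lemon type gains 2 by deviating.

Lemon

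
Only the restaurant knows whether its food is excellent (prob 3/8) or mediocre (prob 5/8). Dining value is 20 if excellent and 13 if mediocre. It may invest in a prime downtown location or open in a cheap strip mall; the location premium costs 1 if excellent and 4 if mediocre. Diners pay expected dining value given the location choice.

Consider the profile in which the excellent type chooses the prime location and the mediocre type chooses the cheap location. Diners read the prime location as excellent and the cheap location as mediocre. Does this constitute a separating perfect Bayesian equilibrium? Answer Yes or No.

No

Under these beliefs, the prime location earns price premium 20 and the cheap location earns price premium 13.
excellent: the prime location nets 20 − 1 = 19; the cheap location nets 13. excellent prefers the prime location.
mediocre: the prime location nets 20 − 4 = 16; the cheap location nets 13. mediocre would deviate to the prime location.
mediocre has a profitable deviation, so the profile is not an equilibrium.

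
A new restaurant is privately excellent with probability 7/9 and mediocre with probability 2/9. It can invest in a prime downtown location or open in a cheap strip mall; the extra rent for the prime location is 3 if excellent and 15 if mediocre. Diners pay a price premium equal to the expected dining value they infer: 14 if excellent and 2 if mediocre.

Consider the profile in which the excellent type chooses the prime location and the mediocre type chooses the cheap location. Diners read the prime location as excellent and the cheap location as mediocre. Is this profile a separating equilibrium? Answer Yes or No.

Under these beliefs, the prime location earns price premium 14 and the cheap location earns price premium 2.
excellent: the prime location nets 14 − 3 = 11; the cheap location nets 2. excellent prefers the prime location.
mediocre: the prime location nets 14 − 15 = -1; the cheap location nets 2. mediocre prefers the cheap location.
Neither type deviates, so the separating profile is an equilibrium.

Yes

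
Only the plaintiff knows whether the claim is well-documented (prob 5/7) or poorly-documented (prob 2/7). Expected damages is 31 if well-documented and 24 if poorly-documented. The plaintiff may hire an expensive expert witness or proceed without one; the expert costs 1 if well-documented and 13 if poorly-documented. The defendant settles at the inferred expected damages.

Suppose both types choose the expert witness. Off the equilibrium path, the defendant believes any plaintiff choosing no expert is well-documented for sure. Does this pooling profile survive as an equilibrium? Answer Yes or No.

On path, the defendant holds the prior and pays 5/7·31 + 2/7·24 = 29. Off path (no expert), believing well-documented, it pays 31.
well-documented: the expert witness nets 29 − 1 = 28; no expert nets 31. well-documented would deviate.
poorly-documented: the expert witness nets 29 − 13 = 16; no expert nets 31. poorly-documented would deviate.
A type deviates, so pooling fails.

No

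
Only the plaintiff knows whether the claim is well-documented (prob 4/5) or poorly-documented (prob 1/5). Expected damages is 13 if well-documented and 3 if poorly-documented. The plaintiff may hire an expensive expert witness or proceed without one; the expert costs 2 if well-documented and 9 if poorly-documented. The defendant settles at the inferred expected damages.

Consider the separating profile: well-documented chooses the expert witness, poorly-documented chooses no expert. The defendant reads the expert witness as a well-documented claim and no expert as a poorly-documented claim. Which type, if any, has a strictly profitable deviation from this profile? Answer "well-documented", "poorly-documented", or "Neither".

poorly-documented

The expert witness pays 13; no expert pays 3.
well-documented: assigned the expert witness, nets 13 − 2 = 11; deviating to no expert nets 3.
poorly-documented: assigned no expert, nets 3; deviating to the expert witness nets 13 − 9 = 4.
The poorly-documented type gains 1 by deviating.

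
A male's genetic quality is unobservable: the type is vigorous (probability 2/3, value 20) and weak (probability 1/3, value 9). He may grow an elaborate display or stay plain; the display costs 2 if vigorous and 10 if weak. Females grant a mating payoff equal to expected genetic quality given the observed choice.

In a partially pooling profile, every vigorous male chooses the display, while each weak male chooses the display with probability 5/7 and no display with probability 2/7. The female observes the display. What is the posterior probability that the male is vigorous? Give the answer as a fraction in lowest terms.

P(the display) = (2/3)·1 + (1/3)·(5/7) = 19/21.
By Bayes' rule, P(vigorous | the display) = (2/3) / (19/21) = 14/19.

14/19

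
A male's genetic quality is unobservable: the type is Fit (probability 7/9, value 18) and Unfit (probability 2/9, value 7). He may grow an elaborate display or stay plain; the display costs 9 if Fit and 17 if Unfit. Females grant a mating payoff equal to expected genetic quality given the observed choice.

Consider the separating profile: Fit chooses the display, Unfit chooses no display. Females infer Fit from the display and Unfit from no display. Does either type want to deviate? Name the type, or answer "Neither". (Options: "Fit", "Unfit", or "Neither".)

The display pays 18; no display pays 7.
Fit: assigned the display, nets 18 − 9 = 9; deviating to no display nets 7.
Unfit: assigned no display, nets 7; deviating to the display nets 18 − 17 = 1.
Both types strictly prefer their assigned action; no profitable deviation.

Neither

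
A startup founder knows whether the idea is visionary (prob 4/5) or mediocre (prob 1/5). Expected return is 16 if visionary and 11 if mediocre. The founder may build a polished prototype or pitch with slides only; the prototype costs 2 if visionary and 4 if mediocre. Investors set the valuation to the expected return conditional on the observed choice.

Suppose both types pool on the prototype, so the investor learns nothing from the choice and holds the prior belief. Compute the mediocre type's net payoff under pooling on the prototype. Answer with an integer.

Pooled valuation = 4/5·16 + 1/5·11 = 15.
mediocre pays cost 4 for the prototype, so net payoff = 15 − 4 = 11.

11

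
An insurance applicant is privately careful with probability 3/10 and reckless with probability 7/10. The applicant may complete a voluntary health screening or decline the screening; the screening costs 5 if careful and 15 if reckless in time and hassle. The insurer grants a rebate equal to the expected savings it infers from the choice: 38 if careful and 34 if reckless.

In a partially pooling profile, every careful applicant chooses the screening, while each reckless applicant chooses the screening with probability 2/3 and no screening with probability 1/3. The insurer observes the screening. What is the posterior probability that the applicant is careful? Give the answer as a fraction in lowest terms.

9/23

P(the screening) = (3/10)·1 + (7/10)·(2/3) = 23/30.
By Bayes' rule, P(careful | the screening) = (3/10) / (23/30) = 9/23.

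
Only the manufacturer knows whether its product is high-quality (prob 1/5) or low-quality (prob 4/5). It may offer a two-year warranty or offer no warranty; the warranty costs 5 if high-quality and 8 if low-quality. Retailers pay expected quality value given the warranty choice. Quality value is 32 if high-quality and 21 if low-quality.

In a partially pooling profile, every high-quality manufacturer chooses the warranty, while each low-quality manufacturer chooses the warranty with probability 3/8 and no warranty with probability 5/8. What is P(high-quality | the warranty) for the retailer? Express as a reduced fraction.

P(the warranty) = (1/5)·1 + (4/5)·(3/8) = 1/2.
By Bayes' rule, P(high-quality | the warranty) = (1/5) / (1/2) = 2/5.

2/5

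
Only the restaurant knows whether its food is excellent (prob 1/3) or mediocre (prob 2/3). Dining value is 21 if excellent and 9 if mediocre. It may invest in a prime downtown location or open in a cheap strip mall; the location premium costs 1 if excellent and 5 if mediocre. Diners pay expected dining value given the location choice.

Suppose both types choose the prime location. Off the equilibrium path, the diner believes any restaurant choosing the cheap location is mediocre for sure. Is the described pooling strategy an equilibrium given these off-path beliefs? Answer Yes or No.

No

On path, the diner holds the prior and pays 1/3·21 + 2/3·9 = 13. Off path (the cheap location), believing mediocre, it pays 9.
excellent: the prime location nets 13 − 1 = 12; the cheap location nets 9. excellent stays.
mediocre: the prime location nets 13 − 5 = 8; the cheap location nets 9. mediocre would deviate.
A type deviates, so pooling fails.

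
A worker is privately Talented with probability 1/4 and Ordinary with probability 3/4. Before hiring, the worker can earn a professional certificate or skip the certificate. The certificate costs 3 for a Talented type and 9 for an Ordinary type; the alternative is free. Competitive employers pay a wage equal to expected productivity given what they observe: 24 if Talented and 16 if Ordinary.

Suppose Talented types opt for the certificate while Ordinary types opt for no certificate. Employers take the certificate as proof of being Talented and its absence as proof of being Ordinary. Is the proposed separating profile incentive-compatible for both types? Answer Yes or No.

Yes

Under these beliefs, the certificate earns wage 24 and no certificate earns wage 16.
Talented: the certificate nets 24 − 3 = 21; no certificate nets 16. Talented prefers the certificate.
Ordinary: the certificate nets 24 − 9 = 15; no certificate nets 16. Ordinary prefers no certificate.
Neither type deviates, so the separating profile is an equilibrium.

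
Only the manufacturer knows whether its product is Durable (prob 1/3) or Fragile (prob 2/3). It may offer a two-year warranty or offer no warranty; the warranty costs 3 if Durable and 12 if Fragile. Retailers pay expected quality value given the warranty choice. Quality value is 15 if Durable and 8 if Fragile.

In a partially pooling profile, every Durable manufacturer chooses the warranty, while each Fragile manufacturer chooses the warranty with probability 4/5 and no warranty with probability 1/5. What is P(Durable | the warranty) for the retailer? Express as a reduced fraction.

P(the warranty) = (1/3)·1 + (2/3)·(4/5) = 13/15.
By Bayes' rule, P(Durable | the warranty) = (1/3) / (13/15) = 5/13.

5/13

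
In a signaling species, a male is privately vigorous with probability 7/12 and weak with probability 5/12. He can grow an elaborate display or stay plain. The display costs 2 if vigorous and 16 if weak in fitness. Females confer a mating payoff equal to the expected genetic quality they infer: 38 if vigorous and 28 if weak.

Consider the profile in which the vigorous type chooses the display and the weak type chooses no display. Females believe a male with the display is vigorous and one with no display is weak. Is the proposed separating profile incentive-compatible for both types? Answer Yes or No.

Yes

Under these beliefs, the display earns mating payoff 38 and no display earns mating payoff 28.
vigorous: the display nets 38 − 2 = 36; no display nets 28. vigorous prefers the display.
weak: the display nets 38 − 16 = 22; no display nets 28. weak prefers no display.
Neither type deviates, so the separating profile is an equilibrium.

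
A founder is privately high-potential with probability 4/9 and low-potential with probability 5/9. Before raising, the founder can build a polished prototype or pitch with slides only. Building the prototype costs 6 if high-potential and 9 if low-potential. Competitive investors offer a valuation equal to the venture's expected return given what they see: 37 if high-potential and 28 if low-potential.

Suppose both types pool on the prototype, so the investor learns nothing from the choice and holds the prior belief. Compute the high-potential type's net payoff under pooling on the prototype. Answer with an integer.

Pooled valuation = 4/9·37 + 5/9·28 = 32.
high-potential pays cost 6 for the prototype, so net payoff = 32 − 6 = 26.

26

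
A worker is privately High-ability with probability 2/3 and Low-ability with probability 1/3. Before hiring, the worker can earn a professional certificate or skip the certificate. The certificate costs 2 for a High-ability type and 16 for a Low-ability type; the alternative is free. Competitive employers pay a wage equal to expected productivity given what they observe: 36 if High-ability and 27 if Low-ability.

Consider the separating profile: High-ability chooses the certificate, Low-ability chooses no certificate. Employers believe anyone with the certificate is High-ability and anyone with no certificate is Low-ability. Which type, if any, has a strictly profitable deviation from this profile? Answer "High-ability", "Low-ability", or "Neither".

Neither

The certificate pays 36; no certificate pays 27.
High-ability: assigned the certificate, nets 36 − 2 = 34; deviating to no certificate nets 27.
Low-ability: assigned no certificate, nets 27; deviating to the certificate nets 36 − 16 = 20.
Both types strictly prefer their assigned action; no profitable deviation.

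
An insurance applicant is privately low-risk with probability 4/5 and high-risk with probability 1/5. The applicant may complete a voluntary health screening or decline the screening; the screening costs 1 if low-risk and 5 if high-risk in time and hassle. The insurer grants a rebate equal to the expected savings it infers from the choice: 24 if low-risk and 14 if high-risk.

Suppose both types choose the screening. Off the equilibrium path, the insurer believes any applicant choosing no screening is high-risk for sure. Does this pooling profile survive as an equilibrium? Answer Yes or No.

On path, the insurer holds the prior and pays 4/5·24 + 1/5·14 = 22. Off path (no screening), believing high-risk, it pays 14.
low-risk: the screening nets 22 − 1 = 21; no screening nets 14. low-risk stays.
high-risk: the screening nets 22 − 5 = 17; no screening nets 14. high-risk stays.
No type deviates, so pooling is sustained.

Yes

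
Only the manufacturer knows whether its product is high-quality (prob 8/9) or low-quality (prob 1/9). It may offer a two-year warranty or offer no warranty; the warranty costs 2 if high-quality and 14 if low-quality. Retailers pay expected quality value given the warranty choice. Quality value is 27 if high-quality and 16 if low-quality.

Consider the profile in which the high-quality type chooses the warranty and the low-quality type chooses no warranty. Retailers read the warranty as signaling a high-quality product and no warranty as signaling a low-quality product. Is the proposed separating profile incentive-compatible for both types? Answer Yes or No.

Yes

Under these beliefs, the warranty earns price 27 and no warranty earns price 16.
high-quality: the warranty nets 27 − 2 = 25; no warranty nets 16. high-quality prefers the warranty.
low-quality: the warranty nets 27 − 14 = 13; no warranty nets 16. low-quality prefers no warranty.
Neither type deviates, so the separating profile is an equilibrium.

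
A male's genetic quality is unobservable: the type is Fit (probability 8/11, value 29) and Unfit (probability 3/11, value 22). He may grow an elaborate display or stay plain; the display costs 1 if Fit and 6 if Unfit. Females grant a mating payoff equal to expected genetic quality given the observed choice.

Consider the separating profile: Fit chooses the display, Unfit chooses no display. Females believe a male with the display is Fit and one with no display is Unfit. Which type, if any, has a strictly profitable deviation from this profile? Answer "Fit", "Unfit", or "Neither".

The display pays 29; no display pays 22.
Fit: assigned the display, nets 29 − 1 = 28; deviating to no display nets 22.
Unfit: assigned no display, nets 22; deviating to the display nets 29 − 6 = 23.
The Unfit type gains 1 by deviating.

Unfit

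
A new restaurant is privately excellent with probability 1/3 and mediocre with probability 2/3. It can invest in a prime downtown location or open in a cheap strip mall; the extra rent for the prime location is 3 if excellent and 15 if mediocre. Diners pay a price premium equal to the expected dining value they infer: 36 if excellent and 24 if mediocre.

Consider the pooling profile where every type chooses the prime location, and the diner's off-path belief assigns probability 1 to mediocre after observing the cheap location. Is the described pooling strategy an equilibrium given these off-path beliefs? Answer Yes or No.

No

On path, the diner holds the prior and pays 1/3·36 + 2/3·24 = 28. Off path (the cheap location), believing mediocre, it pays 24.
excellent: the prime location nets 28 − 3 = 25; the cheap location nets 24. excellent stays.
mediocre: the prime location nets 28 − 15 = 13; the cheap location nets 24. mediocre would deviate.
A type deviates, so pooling fails.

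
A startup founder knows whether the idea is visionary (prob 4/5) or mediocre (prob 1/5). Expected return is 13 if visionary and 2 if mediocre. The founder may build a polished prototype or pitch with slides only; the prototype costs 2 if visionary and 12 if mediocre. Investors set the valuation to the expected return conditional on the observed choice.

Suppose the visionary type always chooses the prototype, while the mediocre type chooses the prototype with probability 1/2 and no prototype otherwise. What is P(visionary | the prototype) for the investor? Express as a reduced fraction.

P(the prototype) = (4/5)·1 + (1/5)·(1/2) = 9/10.
By Bayes' rule, P(visionary | the prototype) = (4/5) / (9/10) = 8/9.

8/9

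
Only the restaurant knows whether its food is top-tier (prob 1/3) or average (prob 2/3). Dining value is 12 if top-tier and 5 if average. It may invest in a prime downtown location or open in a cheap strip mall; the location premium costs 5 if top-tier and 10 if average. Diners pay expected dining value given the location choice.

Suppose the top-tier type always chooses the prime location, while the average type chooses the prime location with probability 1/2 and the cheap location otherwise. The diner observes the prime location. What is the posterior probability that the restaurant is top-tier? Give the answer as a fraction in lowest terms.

P(the prime location) = (1/3)·1 + (2/3)·(1/2) = 2/3.
By Bayes' rule, P(top-tier | the prime location) = (1/3) / (2/3) = 1/2.

1/2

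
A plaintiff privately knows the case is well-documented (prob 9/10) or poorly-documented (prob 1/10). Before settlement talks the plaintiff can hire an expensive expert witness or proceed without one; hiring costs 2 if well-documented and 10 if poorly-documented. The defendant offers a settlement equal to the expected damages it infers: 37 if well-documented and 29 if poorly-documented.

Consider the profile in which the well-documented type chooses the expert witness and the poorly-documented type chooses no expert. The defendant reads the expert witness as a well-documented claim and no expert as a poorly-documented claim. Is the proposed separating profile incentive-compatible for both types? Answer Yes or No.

Under these beliefs, the expert witness earns settlement 37 and no expert earns settlement 29.
well-documented: the expert witness nets 37 − 2 = 35; no expert nets 29. well-documented prefers the expert witness.
poorly-documented: the expert witness nets 37 − 10 = 27; no expert nets 29. poorly-documented prefers no expert.
Neither type deviates, so the separating profile is an equilibrium.

Yes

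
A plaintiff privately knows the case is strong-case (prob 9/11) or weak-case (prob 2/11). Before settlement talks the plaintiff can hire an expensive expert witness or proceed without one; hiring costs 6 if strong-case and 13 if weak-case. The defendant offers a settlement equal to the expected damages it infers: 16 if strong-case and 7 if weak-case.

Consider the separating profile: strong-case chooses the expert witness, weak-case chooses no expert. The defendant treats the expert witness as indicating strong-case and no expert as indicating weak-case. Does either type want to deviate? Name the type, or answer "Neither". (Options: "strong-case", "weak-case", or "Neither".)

The expert witness pays 16; no expert pays 7.
strong-case: assigned the expert witness, nets 16 − 6 = 10; deviating to no expert nets 7.
weak-case: assigned no expert, nets 7; deviating to the expert witness nets 16 − 13 = 3.
Both types strictly prefer their assigned action; no profitable deviation.

Neither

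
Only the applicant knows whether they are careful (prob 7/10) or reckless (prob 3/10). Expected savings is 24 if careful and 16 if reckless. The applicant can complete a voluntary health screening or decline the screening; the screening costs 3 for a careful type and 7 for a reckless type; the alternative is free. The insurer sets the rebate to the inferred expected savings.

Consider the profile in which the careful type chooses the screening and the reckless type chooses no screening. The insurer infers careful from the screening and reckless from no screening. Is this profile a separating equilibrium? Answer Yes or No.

No

Under these beliefs, the screening earns rebate 24 and no screening earns rebate 16.
careful: the screening nets 24 − 3 = 21; no screening nets 16. careful prefers the screening.
reckless: the screening nets 24 − 7 = 17; no screening nets 16. reckless would deviate to the screening.
reckless has a profitable deviation, so the profile is not an equilibrium.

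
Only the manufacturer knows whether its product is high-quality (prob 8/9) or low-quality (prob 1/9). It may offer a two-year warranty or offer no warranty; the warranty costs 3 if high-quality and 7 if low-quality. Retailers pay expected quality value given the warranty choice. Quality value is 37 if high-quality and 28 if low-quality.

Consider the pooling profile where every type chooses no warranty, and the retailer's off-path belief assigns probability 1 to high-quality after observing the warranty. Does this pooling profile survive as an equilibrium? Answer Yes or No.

On path, the retailer holds the prior and pays 8/9·37 + 1/9·28 = 36. Off path (the warranty), believing high-quality, it pays 37.
high-quality: no warranty nets 36; the warranty nets 37 − 3 = 34. high-quality stays.
low-quality: no warranty nets 36; the warranty nets 37 − 7 = 30. low-quality stays.
No type deviates, so pooling is sustained.

Yes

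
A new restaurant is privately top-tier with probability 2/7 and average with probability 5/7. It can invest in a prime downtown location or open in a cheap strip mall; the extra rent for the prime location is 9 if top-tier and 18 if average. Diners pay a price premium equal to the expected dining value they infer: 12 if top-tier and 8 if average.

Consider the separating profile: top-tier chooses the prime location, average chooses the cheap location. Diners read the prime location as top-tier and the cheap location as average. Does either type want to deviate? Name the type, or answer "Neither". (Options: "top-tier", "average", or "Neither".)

top-tier

The prime location pays 12; the cheap location pays 8.
top-tier: assigned the prime location, nets 12 − 9 = 3; deviating to the cheap location nets 8.
average: assigned the cheap location, nets 8; deviating to the prime location nets 12 − 18 = -6.
The top-tier type gains 5 by deviating.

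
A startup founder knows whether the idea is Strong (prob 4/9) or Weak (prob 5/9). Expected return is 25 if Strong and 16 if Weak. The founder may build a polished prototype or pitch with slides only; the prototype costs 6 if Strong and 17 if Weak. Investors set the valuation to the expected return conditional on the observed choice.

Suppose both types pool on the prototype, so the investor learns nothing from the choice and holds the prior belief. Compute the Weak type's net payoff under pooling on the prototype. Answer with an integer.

Pooled valuation = 4/9·25 + 5/9·16 = 20.
Weak pays cost 17 for the prototype, so net payoff = 20 − 17 = 3.

3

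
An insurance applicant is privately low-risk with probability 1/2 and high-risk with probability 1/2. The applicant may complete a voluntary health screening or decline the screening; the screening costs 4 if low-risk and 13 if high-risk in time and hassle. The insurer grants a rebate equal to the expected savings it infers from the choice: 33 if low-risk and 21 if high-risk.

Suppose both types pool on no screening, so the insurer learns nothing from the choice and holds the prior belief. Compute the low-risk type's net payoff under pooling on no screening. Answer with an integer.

27

Pooled rebate = 1/2·33 + 1/2·21 = 27.
low-risk pays no cost for no screening, so net payoff = 27.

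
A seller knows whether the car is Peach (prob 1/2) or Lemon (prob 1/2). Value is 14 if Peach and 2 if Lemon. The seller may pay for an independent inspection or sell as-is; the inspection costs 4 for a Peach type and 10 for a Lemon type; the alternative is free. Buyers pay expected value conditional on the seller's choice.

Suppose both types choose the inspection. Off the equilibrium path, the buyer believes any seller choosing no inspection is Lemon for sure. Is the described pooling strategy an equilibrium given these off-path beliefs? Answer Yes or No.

On path, the buyer holds the prior and pays 1/2·14 + 1/2·2 = 8. Off path (no inspection), believing Lemon, it pays 2.
Peach: the inspection nets 8 − 4 = 4; no inspection nets 2. Peach stays.
Lemon: the inspection nets 8 − 10 = -2; no inspection nets 2. Lemon would deviate.
A type deviates, so pooling fails.

No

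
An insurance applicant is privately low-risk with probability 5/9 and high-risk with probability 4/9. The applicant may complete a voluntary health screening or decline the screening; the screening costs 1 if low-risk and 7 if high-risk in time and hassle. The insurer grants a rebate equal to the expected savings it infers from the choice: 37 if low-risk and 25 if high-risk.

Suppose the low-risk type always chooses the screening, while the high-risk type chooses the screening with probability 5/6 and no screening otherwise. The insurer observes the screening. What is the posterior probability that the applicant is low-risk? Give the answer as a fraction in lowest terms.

3/5

P(the screening) = (5/9)·1 + (4/9)·(5/6) = 25/27.
By Bayes' rule, P(low-risk | the screening) = (5/9) / (25/27) = 3/5.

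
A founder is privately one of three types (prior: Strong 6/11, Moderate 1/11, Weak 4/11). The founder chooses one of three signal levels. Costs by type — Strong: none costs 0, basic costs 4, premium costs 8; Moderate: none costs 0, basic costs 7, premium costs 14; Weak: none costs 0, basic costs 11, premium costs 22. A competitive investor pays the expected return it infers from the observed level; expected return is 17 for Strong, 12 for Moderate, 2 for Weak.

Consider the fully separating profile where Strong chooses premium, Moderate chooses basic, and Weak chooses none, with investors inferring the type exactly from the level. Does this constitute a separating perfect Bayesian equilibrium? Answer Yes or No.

Yes

Separating valuations: premium → 17, basic → 12, none → 2.
Strong (assigned premium): none: 2 − 0 = 2; basic: 12 − 4 = 8; premium: 17 − 8 = 9. Strong stays.
Moderate (assigned basic): none: 2 − 0 = 2; basic: 12 − 7 = 5; premium: 17 − 14 = 3. Moderate stays.
Weak (assigned none): none: 2 − 0 = 2; basic: 12 − 11 = 1; premium: 17 − 22 = -5. Weak stays.
Every type prefers its assigned level; separation holds.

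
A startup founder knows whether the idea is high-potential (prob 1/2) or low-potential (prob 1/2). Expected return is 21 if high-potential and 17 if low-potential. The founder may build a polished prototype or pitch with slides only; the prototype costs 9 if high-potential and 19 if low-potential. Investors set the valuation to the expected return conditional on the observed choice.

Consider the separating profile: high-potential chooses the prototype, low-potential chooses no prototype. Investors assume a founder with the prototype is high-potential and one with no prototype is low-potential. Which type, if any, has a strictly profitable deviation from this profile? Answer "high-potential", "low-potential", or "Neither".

The prototype pays 21; no prototype pays 17.
high-potential: assigned the prototype, nets 21 − 9 = 12; deviating to no prototype nets 17.
low-potential: assigned no prototype, nets 17; deviating to the prototype nets 21 − 19 = 2.
The high-potential type gains 5 by deviating.

high-potential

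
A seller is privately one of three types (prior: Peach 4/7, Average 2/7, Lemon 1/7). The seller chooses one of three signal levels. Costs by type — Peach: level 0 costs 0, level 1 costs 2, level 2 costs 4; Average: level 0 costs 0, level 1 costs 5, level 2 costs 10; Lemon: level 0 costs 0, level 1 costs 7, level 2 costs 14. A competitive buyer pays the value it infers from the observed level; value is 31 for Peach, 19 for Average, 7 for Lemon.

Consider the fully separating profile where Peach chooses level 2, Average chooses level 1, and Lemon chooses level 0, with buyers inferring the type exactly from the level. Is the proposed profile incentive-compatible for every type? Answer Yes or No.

Separating prices: level 2 → 31, level 1 → 19, level 0 → 7.
Peach (assigned level 2): level 0: 7 − 0 = 7; level 1: 19 − 2 = 17; level 2: 31 − 4 = 27. Peach stays.
Average (assigned level 1): level 0: 7 − 0 = 7; level 1: 19 − 5 = 14; level 2: 31 − 10 = 21. Average prefers level 2.
Lemon (assigned level 0): level 0: 7 − 0 = 7; level 1: 19 − 7 = 12; level 2: 31 − 14 = 17. Lemon prefers level 2.
At least one type deviates; the separating profile fails.

No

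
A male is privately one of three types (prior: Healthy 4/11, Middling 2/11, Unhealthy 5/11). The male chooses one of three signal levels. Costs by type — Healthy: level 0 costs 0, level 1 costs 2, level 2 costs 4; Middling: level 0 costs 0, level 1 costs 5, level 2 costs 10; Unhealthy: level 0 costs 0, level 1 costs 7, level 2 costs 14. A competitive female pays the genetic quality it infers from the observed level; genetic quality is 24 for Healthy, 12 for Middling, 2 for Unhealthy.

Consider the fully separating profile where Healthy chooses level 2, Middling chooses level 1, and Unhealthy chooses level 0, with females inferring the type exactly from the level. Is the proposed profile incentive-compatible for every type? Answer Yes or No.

Separating mating payoffs: level 2 → 24, level 1 → 12, level 0 → 2.
Healthy (assigned level 2): level 0: 2 − 0 = 2; level 1: 12 − 2 = 10; level 2: 24 − 4 = 20. Healthy stays.
Middling (assigned level 1): level 0: 2 − 0 = 2; level 1: 12 − 5 = 7; level 2: 24 − 10 = 14. Middling prefers level 2.
Unhealthy (assigned level 0): level 0: 2 − 0 = 2; level 1: 12 − 7 = 5; level 2: 24 − 14 = 10. Unhealthy prefers level 2.
At least one type deviates; the separating profile fails.

No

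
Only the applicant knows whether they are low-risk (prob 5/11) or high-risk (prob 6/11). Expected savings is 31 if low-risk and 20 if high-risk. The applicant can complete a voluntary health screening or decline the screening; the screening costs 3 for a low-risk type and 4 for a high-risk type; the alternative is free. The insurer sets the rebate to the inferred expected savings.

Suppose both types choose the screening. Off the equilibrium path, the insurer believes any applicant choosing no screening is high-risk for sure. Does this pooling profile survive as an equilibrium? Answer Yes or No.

On path, the insurer holds the prior and pays 5/11·31 + 6/11·20 = 25. Off path (no screening), believing high-risk, it pays 20.
low-risk: the screening nets 25 − 3 = 22; no screening nets 20. low-risk stays.
high-risk: the screening nets 25 − 4 = 21; no screening nets 20. high-risk stays.
No type deviates, so pooling is sustained.

Yes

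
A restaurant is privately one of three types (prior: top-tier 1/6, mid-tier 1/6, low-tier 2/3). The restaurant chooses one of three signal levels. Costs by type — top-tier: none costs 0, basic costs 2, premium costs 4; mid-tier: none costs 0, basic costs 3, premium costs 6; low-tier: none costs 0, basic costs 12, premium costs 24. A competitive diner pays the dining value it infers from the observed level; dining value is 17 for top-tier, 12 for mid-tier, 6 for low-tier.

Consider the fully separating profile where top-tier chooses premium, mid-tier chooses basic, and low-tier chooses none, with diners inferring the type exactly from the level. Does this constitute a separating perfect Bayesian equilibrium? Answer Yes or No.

No

Separating price premiums: premium → 17, basic → 12, none → 6.
top-tier (assigned premium): none: 6 − 0 = 6; basic: 12 − 2 = 10; premium: 17 − 4 = 13. top-tier stays.
mid-tier (assigned basic): none: 6 − 0 = 6; basic: 12 − 3 = 9; premium: 17 − 6 = 11. mid-tier prefers premium.
low-tier (assigned none): none: 6 − 0 = 6; basic: 12 − 12 = 0; premium: 17 − 24 = -7. low-tier stays.
At least one type deviates; the separating profile fails.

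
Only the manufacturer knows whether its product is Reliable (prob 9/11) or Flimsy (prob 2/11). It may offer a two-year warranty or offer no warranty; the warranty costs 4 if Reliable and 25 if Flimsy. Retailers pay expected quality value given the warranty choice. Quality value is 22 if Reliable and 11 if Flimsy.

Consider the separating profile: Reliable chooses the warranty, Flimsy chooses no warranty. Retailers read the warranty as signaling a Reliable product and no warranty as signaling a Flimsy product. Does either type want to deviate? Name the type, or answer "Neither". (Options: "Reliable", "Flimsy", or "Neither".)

Neither

The warranty pays 22; no warranty pays 11.
Reliable: assigned the warranty, nets 22 − 4 = 18; deviating to no warranty nets 11.
Flimsy: assigned no warranty, nets 11; deviating to the warranty nets 22 − 25 = -3.
Both types strictly prefer their assigned action; no profitable deviation.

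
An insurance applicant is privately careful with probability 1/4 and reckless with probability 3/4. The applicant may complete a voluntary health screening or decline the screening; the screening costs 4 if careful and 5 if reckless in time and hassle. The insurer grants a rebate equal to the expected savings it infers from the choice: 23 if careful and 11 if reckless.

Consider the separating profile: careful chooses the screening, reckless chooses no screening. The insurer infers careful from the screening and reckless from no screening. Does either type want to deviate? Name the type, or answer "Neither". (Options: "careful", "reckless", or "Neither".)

The screening pays 23; no screening pays 11.
careful: assigned the screening, nets 23 − 4 = 19; deviating to no screening nets 11.
reckless: assigned no screening, nets 11; deviating to the screening nets 23 − 5 = 18.
The reckless type gains 7 by deviating.

reckless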